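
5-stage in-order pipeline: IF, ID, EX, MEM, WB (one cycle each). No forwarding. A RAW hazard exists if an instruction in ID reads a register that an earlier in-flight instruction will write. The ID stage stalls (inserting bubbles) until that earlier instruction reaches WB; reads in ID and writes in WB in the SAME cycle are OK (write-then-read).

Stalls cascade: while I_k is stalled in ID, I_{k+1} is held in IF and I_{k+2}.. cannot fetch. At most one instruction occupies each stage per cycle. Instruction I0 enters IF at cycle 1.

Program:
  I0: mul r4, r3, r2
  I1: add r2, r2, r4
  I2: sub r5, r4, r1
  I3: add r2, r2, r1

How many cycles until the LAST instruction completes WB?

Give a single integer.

I0 mul r4 <- r3,r2: IF@1 ID@2 stall=0 (-) EX@3 MEM@4 WB@5
I1 add r2 <- r2,r4: IF@2 ID@3 stall=2 (RAW on I0.r4 (WB@5)) EX@6 MEM@7 WB@8
I2 sub r5 <- r4,r1: IF@3 ID@6 stall=0 (-) EX@7 MEM@8 WB@9
I3 add r2 <- r2,r1: IF@6 ID@7 stall=1 (RAW on I1.r2 (WB@8)) EX@9 MEM@10 WB@11

Answer: 11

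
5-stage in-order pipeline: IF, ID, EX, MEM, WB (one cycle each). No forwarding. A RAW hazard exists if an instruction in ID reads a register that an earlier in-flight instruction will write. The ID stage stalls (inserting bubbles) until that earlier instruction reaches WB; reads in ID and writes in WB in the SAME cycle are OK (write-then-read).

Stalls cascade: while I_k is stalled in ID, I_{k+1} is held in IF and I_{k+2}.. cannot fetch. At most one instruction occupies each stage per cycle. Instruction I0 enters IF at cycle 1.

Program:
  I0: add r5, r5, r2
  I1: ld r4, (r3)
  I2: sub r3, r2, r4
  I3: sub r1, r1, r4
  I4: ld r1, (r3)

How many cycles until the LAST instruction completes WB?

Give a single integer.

I0 add r5 <- r5,r2: IF@1 ID@2 stall=0 (-) EX@3 MEM@4 WB@5
I1 ld r4 <- r3: IF@2 ID@3 stall=0 (-) EX@4 MEM@5 WB@6
I2 sub r3 <- r2,r4: IF@3 ID@4 stall=2 (RAW on I1.r4 (WB@6)) EX@7 MEM@8 WB@9
I3 sub r1 <- r1,r4: IF@4 ID@7 stall=0 (-) EX@8 MEM@9 WB@10
I4 ld r1 <- r3: IF@7 ID@8 stall=1 (RAW on I2.r3 (WB@9)) EX@10 MEM@11 WB@12

Answer: 12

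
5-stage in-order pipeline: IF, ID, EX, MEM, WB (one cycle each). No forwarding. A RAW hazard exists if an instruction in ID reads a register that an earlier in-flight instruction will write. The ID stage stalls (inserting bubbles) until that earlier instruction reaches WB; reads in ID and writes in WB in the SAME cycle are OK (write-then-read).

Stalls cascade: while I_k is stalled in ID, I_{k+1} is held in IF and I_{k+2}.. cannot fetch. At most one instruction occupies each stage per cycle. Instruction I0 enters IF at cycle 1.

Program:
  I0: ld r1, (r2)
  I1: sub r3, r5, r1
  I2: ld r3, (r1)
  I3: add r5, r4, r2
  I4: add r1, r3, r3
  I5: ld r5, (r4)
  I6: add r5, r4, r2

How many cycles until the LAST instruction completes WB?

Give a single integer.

I0 ld r1 <- r2: IF@1 ID@2 stall=0 (-) EX@3 MEM@4 WB@5
I1 sub r3 <- r5,r1: IF@2 ID@3 stall=2 (RAW on I0.r1 (WB@5)) EX@6 MEM@7 WB@8
I2 ld r3 <- r1: IF@3 ID@6 stall=0 (-) EX@7 MEM@8 WB@9
I3 add r5 <- r4,r2: IF@6 ID@7 stall=0 (-) EX@8 MEM@9 WB@10
I4 add r1 <- r3,r3: IF@7 ID@8 stall=1 (RAW on I2.r3 (WB@9)) EX@10 MEM@11 WB@12
I5 ld r5 <- r4: IF@8 ID@10 stall=0 (-) EX@11 MEM@12 WB@13
I6 add r5 <- r4,r2: IF@10 ID@11 stall=0 (-) EX@12 MEM@13 WB@14

Answer: 14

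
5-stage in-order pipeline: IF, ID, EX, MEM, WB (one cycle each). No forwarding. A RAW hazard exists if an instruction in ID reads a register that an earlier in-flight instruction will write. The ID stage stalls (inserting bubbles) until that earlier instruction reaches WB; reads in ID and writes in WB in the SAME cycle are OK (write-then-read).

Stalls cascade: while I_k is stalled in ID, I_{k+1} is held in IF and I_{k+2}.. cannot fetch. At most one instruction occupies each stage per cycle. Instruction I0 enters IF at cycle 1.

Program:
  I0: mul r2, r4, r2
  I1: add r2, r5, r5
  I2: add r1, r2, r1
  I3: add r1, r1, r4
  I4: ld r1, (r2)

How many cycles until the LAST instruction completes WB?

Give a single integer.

Answer: 13

Derivation:
I0 mul r2 <- r4,r2: IF@1 ID@2 stall=0 (-) EX@3 MEM@4 WB@5
I1 add r2 <- r5,r5: IF@2 ID@3 stall=0 (-) EX@4 MEM@5 WB@6
I2 add r1 <- r2,r1: IF@3 ID@4 stall=2 (RAW on I1.r2 (WB@6)) EX@7 MEM@8 WB@9
I3 add r1 <- r1,r4: IF@4 ID@7 stall=2 (RAW on I2.r1 (WB@9)) EX@10 MEM@11 WB@12
I4 ld r1 <- r2: IF@7 ID@10 stall=0 (-) EX@11 MEM@12 WB@13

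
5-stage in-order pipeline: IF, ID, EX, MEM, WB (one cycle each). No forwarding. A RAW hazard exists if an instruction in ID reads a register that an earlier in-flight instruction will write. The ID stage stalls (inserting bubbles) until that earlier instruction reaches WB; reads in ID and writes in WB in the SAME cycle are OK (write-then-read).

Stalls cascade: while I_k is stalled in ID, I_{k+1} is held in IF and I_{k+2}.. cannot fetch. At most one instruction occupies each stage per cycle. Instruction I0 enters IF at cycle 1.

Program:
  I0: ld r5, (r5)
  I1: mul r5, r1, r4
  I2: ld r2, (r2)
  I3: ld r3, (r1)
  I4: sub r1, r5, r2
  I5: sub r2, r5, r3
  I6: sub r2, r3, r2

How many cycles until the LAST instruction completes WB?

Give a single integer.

Answer: 14

Derivation:
I0 ld r5 <- r5: IF@1 ID@2 stall=0 (-) EX@3 MEM@4 WB@5
I1 mul r5 <- r1,r4: IF@2 ID@3 stall=0 (-) EX@4 MEM@5 WB@6
I2 ld r2 <- r2: IF@3 ID@4 stall=0 (-) EX@5 MEM@6 WB@7
I3 ld r3 <- r1: IF@4 ID@5 stall=0 (-) EX@6 MEM@7 WB@8
I4 sub r1 <- r5,r2: IF@5 ID@6 stall=1 (RAW on I2.r2 (WB@7)) EX@8 MEM@9 WB@10
I5 sub r2 <- r5,r3: IF@6 ID@8 stall=0 (-) EX@9 MEM@10 WB@11
I6 sub r2 <- r3,r2: IF@8 ID@9 stall=2 (RAW on I5.r2 (WB@11)) EX@12 MEM@13 WB@14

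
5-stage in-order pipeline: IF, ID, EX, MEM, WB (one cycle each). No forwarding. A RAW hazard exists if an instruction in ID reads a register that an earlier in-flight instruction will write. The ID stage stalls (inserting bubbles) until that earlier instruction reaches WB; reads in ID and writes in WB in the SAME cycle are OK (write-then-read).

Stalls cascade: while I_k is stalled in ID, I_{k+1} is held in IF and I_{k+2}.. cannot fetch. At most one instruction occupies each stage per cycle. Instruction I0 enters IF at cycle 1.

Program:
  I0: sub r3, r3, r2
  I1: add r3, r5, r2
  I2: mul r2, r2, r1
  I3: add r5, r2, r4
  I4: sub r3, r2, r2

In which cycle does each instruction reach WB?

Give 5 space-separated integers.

Answer: 5 6 7 10 11

Derivation:
I0 sub r3 <- r3,r2: IF@1 ID@2 stall=0 (-) EX@3 MEM@4 WB@5
I1 add r3 <- r5,r2: IF@2 ID@3 stall=0 (-) EX@4 MEM@5 WB@6
I2 mul r2 <- r2,r1: IF@3 ID@4 stall=0 (-) EX@5 MEM@6 WB@7
I3 add r5 <- r2,r4: IF@4 ID@5 stall=2 (RAW on I2.r2 (WB@7)) EX@8 MEM@9 WB@10
I4 sub r3 <- r2,r2: IF@5 ID@8 stall=0 (-) EX@9 MEM@10 WB@11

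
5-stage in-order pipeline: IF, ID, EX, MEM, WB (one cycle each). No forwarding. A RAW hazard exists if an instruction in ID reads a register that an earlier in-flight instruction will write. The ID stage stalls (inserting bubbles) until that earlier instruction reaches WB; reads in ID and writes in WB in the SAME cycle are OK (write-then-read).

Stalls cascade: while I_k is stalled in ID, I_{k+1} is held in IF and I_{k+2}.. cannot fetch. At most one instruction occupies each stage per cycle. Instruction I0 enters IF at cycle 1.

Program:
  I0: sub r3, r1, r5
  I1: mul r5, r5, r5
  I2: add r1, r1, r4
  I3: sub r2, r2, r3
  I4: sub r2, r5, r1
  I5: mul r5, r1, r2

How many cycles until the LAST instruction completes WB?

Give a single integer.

Answer: 13

Derivation:
I0 sub r3 <- r1,r5: IF@1 ID@2 stall=0 (-) EX@3 MEM@4 WB@5
I1 mul r5 <- r5,r5: IF@2 ID@3 stall=0 (-) EX@4 MEM@5 WB@6
I2 add r1 <- r1,r4: IF@3 ID@4 stall=0 (-) EX@5 MEM@6 WB@7
I3 sub r2 <- r2,r3: IF@4 ID@5 stall=0 (-) EX@6 MEM@7 WB@8
I4 sub r2 <- r5,r1: IF@5 ID@6 stall=1 (RAW on I2.r1 (WB@7)) EX@8 MEM@9 WB@10
I5 mul r5 <- r1,r2: IF@6 ID@8 stall=2 (RAW on I4.r2 (WB@10)) EX@11 MEM@12 WB@13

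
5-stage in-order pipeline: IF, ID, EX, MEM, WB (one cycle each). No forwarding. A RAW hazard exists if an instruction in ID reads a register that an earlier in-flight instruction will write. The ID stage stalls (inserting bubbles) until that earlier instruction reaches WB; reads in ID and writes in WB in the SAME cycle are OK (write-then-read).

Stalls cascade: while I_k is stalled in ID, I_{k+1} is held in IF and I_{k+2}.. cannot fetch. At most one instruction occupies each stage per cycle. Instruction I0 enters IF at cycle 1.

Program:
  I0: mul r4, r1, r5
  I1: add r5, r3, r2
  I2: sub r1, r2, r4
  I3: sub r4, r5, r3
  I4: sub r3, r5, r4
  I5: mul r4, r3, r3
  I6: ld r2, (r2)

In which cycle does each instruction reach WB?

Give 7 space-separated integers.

Answer: 5 6 8 9 12 15 16

Derivation:
I0 mul r4 <- r1,r5: IF@1 ID@2 stall=0 (-) EX@3 MEM@4 WB@5
I1 add r5 <- r3,r2: IF@2 ID@3 stall=0 (-) EX@4 MEM@5 WB@6
I2 sub r1 <- r2,r4: IF@3 ID@4 stall=1 (RAW on I0.r4 (WB@5)) EX@6 MEM@7 WB@8
I3 sub r4 <- r5,r3: IF@4 ID@6 stall=0 (-) EX@7 MEM@8 WB@9
I4 sub r3 <- r5,r4: IF@6 ID@7 stall=2 (RAW on I3.r4 (WB@9)) EX@10 MEM@11 WB@12
I5 mul r4 <- r3,r3: IF@7 ID@10 stall=2 (RAW on I4.r3 (WB@12)) EX@13 MEM@14 WB@15
I6 ld r2 <- r2: IF@10 ID@13 stall=0 (-) EX@14 MEM@15 WB@16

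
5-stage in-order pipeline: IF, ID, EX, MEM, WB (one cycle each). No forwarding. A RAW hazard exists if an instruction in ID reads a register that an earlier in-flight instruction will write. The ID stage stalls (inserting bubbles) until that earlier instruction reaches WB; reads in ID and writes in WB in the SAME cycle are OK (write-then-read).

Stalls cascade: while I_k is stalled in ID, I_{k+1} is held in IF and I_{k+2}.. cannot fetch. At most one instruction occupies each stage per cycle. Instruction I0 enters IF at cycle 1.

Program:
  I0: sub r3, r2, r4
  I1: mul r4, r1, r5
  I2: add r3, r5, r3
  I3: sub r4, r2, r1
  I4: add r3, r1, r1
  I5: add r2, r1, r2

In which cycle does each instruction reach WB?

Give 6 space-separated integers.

Answer: 5 6 8 9 10 11

Derivation:
I0 sub r3 <- r2,r4: IF@1 ID@2 stall=0 (-) EX@3 MEM@4 WB@5
I1 mul r4 <- r1,r5: IF@2 ID@3 stall=0 (-) EX@4 MEM@5 WB@6
I2 add r3 <- r5,r3: IF@3 ID@4 stall=1 (RAW on I0.r3 (WB@5)) EX@6 MEM@7 WB@8
I3 sub r4 <- r2,r1: IF@4 ID@6 stall=0 (-) EX@7 MEM@8 WB@9
I4 add r3 <- r1,r1: IF@6 ID@7 stall=0 (-) EX@8 MEM@9 WB@10
I5 add r2 <- r1,r2: IF@7 ID@8 stall=0 (-) EX@9 MEM@10 WB@11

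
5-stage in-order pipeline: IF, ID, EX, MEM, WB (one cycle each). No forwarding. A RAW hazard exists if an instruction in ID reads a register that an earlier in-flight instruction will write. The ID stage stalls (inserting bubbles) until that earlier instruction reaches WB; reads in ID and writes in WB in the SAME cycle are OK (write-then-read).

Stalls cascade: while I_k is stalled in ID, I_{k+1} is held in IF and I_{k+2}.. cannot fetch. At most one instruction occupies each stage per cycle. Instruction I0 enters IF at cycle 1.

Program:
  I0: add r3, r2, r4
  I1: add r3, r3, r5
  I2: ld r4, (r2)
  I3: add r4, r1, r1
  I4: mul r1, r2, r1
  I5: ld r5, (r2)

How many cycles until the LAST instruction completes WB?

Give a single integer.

Answer: 12

Derivation:
I0 add r3 <- r2,r4: IF@1 ID@2 stall=0 (-) EX@3 MEM@4 WB@5
I1 add r3 <- r3,r5: IF@2 ID@3 stall=2 (RAW on I0.r3 (WB@5)) EX@6 MEM@7 WB@8
I2 ld r4 <- r2: IF@3 ID@6 stall=0 (-) EX@7 MEM@8 WB@9
I3 add r4 <- r1,r1: IF@6 ID@7 stall=0 (-) EX@8 MEM@9 WB@10
I4 mul r1 <- r2,r1: IF@7 ID@8 stall=0 (-) EX@9 MEM@10 WB@11
I5 ld r5 <- r2: IF@8 ID@9 stall=0 (-) EX@10 MEM@11 WB@12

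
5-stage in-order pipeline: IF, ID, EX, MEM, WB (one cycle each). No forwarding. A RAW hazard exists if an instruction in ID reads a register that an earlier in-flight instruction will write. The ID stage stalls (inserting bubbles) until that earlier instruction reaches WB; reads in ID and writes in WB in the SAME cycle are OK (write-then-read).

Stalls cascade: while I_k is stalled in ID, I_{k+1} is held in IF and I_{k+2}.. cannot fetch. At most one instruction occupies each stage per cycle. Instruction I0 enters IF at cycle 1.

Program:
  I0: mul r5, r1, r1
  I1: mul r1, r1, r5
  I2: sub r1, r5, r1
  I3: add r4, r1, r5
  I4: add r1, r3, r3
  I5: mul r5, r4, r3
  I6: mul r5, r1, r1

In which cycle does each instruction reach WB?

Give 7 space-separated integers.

Answer: 5 8 11 14 15 17 18

Derivation:
I0 mul r5 <- r1,r1: IF@1 ID@2 stall=0 (-) EX@3 MEM@4 WB@5
I1 mul r1 <- r1,r5: IF@2 ID@3 stall=2 (RAW on I0.r5 (WB@5)) EX@6 MEM@7 WB@8
I2 sub r1 <- r5,r1: IF@3 ID@6 stall=2 (RAW on I1.r1 (WB@8)) EX@9 MEM@10 WB@11
I3 add r4 <- r1,r5: IF@6 ID@9 stall=2 (RAW on I2.r1 (WB@11)) EX@12 MEM@13 WB@14
I4 add r1 <- r3,r3: IF@9 ID@12 stall=0 (-) EX@13 MEM@14 WB@15
I5 mul r5 <- r4,r3: IF@12 ID@13 stall=1 (RAW on I3.r4 (WB@14)) EX@15 MEM@16 WB@17
I6 mul r5 <- r1,r1: IF@13 ID@15 stall=0 (-) EX@16 MEM@17 WB@18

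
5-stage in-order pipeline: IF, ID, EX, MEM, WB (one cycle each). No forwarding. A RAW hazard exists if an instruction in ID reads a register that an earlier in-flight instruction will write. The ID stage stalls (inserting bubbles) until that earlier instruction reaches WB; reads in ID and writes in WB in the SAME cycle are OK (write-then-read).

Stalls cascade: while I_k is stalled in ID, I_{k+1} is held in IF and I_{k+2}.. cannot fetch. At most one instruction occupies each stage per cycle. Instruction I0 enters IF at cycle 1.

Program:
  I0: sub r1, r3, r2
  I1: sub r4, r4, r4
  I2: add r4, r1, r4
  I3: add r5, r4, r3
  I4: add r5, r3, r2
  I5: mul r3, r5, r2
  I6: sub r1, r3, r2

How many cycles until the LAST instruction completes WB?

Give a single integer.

Answer: 19

Derivation:
I0 sub r1 <- r3,r2: IF@1 ID@2 stall=0 (-) EX@3 MEM@4 WB@5
I1 sub r4 <- r4,r4: IF@2 ID@3 stall=0 (-) EX@4 MEM@5 WB@6
I2 add r4 <- r1,r4: IF@3 ID@4 stall=2 (RAW on I1.r4 (WB@6)) EX@7 MEM@8 WB@9
I3 add r5 <- r4,r3: IF@4 ID@7 stall=2 (RAW on I2.r4 (WB@9)) EX@10 MEM@11 WB@12
I4 add r5 <- r3,r2: IF@7 ID@10 stall=0 (-) EX@11 MEM@12 WB@13
I5 mul r3 <- r5,r2: IF@10 ID@11 stall=2 (RAW on I4.r5 (WB@13)) EX@14 MEM@15 WB@16
I6 sub r1 <- r3,r2: IF@11 ID@14 stall=2 (RAW on I5.r3 (WB@16)) EX@17 MEM@18 WB@19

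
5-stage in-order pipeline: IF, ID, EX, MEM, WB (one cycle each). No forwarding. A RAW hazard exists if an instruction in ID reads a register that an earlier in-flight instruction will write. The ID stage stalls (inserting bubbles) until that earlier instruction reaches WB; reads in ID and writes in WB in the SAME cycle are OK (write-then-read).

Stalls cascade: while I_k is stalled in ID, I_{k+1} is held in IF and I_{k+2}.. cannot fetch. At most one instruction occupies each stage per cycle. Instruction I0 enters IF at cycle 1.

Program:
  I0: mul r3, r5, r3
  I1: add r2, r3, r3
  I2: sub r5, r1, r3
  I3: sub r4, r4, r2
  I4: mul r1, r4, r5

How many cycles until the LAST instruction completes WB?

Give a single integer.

I0 mul r3 <- r5,r3: IF@1 ID@2 stall=0 (-) EX@3 MEM@4 WB@5
I1 add r2 <- r3,r3: IF@2 ID@3 stall=2 (RAW on I0.r3 (WB@5)) EX@6 MEM@7 WB@8
I2 sub r5 <- r1,r3: IF@3 ID@6 stall=0 (-) EX@7 MEM@8 WB@9
I3 sub r4 <- r4,r2: IF@6 ID@7 stall=1 (RAW on I1.r2 (WB@8)) EX@9 MEM@10 WB@11
I4 mul r1 <- r4,r5: IF@7 ID@9 stall=2 (RAW on I3.r4 (WB@11)) EX@12 MEM@13 WB@14

Answer: 14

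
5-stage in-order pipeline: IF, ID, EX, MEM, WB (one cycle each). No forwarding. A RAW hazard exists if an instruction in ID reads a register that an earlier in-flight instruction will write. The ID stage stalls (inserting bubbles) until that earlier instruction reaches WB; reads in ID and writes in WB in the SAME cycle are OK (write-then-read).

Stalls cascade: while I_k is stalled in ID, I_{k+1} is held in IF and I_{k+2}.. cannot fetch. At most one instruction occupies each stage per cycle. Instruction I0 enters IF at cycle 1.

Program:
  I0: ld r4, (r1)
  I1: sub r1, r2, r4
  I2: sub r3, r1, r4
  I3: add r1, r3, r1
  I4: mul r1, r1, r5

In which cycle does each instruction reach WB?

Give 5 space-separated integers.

Answer: 5 8 11 14 17

Derivation:
I0 ld r4 <- r1: IF@1 ID@2 stall=0 (-) EX@3 MEM@4 WB@5
I1 sub r1 <- r2,r4: IF@2 ID@3 stall=2 (RAW on I0.r4 (WB@5)) EX@6 MEM@7 WB@8
I2 sub r3 <- r1,r4: IF@3 ID@6 stall=2 (RAW on I1.r1 (WB@8)) EX@9 MEM@10 WB@11
I3 add r1 <- r3,r1: IF@6 ID@9 stall=2 (RAW on I2.r3 (WB@11)) EX@12 MEM@13 WB@14
I4 mul r1 <- r1,r5: IF@9 ID@12 stall=2 (RAW on I3.r1 (WB@14)) EX@15 MEM@16 WB@17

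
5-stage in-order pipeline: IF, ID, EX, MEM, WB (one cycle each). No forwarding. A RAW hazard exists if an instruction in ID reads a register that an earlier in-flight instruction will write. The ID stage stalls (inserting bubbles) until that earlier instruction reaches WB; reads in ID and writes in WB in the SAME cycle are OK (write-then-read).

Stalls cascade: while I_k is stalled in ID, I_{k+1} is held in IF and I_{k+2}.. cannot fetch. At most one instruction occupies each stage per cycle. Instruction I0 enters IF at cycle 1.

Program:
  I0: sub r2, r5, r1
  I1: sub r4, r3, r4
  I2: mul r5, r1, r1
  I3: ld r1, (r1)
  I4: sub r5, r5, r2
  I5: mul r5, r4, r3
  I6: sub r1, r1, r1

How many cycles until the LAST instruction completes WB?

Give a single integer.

I0 sub r2 <- r5,r1: IF@1 ID@2 stall=0 (-) EX@3 MEM@4 WB@5
I1 sub r4 <- r3,r4: IF@2 ID@3 stall=0 (-) EX@4 MEM@5 WB@6
I2 mul r5 <- r1,r1: IF@3 ID@4 stall=0 (-) EX@5 MEM@6 WB@7
I3 ld r1 <- r1: IF@4 ID@5 stall=0 (-) EX@6 MEM@7 WB@8
I4 sub r5 <- r5,r2: IF@5 ID@6 stall=1 (RAW on I2.r5 (WB@7)) EX@8 MEM@9 WB@10
I5 mul r5 <- r4,r3: IF@6 ID@8 stall=0 (-) EX@9 MEM@10 WB@11
I6 sub r1 <- r1,r1: IF@8 ID@9 stall=0 (-) EX@10 MEM@11 WB@12

Answer: 12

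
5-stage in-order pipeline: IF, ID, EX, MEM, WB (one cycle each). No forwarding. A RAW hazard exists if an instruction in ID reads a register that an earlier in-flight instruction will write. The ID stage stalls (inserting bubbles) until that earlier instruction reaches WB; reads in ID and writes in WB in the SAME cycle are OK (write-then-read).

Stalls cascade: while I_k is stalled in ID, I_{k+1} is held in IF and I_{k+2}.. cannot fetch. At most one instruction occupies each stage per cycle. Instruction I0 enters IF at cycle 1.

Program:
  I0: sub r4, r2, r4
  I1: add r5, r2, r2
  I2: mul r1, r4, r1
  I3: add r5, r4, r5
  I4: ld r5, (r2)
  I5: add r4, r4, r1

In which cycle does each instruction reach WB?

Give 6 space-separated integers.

I0 sub r4 <- r2,r4: IF@1 ID@2 stall=0 (-) EX@3 MEM@4 WB@5
I1 add r5 <- r2,r2: IF@2 ID@3 stall=0 (-) EX@4 MEM@5 WB@6
I2 mul r1 <- r4,r1: IF@3 ID@4 stall=1 (RAW on I0.r4 (WB@5)) EX@6 MEM@7 WB@8
I3 add r5 <- r4,r5: IF@4 ID@6 stall=0 (-) EX@7 MEM@8 WB@9
I4 ld r5 <- r2: IF@6 ID@7 stall=0 (-) EX@8 MEM@9 WB@10
I5 add r4 <- r4,r1: IF@7 ID@8 stall=0 (-) EX@9 MEM@10 WB@11

Answer: 5 6 8 9 10 11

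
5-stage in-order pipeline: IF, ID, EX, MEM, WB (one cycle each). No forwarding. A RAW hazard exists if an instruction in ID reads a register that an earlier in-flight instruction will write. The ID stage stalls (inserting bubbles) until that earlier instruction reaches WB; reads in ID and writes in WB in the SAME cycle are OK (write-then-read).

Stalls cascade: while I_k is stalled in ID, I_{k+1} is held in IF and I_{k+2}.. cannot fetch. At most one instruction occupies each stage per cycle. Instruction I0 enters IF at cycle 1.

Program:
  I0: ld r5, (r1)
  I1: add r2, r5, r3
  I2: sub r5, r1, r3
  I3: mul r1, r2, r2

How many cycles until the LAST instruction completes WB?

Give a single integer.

I0 ld r5 <- r1: IF@1 ID@2 stall=0 (-) EX@3 MEM@4 WB@5
I1 add r2 <- r5,r3: IF@2 ID@3 stall=2 (RAW on I0.r5 (WB@5)) EX@6 MEM@7 WB@8
I2 sub r5 <- r1,r3: IF@3 ID@6 stall=0 (-) EX@7 MEM@8 WB@9
I3 mul r1 <- r2,r2: IF@6 ID@7 stall=1 (RAW on I1.r2 (WB@8)) EX@9 MEM@10 WB@11

Answer: 11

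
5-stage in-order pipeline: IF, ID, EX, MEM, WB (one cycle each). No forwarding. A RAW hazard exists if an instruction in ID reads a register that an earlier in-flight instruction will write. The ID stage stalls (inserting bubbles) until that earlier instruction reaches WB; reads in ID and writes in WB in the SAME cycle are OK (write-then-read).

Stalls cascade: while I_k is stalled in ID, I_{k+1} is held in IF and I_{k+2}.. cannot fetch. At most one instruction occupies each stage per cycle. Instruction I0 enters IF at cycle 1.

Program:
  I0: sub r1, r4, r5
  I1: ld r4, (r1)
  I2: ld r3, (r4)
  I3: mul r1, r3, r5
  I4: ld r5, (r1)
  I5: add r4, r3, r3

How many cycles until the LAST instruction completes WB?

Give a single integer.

I0 sub r1 <- r4,r5: IF@1 ID@2 stall=0 (-) EX@3 MEM@4 WB@5
I1 ld r4 <- r1: IF@2 ID@3 stall=2 (RAW on I0.r1 (WB@5)) EX@6 MEM@7 WB@8
I2 ld r3 <- r4: IF@3 ID@6 stall=2 (RAW on I1.r4 (WB@8)) EX@9 MEM@10 WB@11
I3 mul r1 <- r3,r5: IF@6 ID@9 stall=2 (RAW on I2.r3 (WB@11)) EX@12 MEM@13 WB@14
I4 ld r5 <- r1: IF@9 ID@12 stall=2 (RAW on I3.r1 (WB@14)) EX@15 MEM@16 WB@17
I5 add r4 <- r3,r3: IF@12 ID@15 stall=0 (-) EX@16 MEM@17 WB@18

Answer: 18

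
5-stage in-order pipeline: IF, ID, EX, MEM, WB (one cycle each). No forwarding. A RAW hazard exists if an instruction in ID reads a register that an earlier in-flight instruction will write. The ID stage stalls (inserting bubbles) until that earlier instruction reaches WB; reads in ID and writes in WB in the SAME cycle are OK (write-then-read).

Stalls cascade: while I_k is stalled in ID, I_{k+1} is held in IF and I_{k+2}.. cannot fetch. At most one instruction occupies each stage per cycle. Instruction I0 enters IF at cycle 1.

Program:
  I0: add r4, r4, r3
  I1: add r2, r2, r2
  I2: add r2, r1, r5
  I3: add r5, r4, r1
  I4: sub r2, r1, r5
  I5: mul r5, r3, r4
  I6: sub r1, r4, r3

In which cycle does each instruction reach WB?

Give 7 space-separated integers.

I0 add r4 <- r4,r3: IF@1 ID@2 stall=0 (-) EX@3 MEM@4 WB@5
I1 add r2 <- r2,r2: IF@2 ID@3 stall=0 (-) EX@4 MEM@5 WB@6
I2 add r2 <- r1,r5: IF@3 ID@4 stall=0 (-) EX@5 MEM@6 WB@7
I3 add r5 <- r4,r1: IF@4 ID@5 stall=0 (-) EX@6 MEM@7 WB@8
I4 sub r2 <- r1,r5: IF@5 ID@6 stall=2 (RAW on I3.r5 (WB@8)) EX@9 MEM@10 WB@11
I5 mul r5 <- r3,r4: IF@6 ID@9 stall=0 (-) EX@10 MEM@11 WB@12
I6 sub r1 <- r4,r3: IF@9 ID@10 stall=0 (-) EX@11 MEM@12 WB@13

Answer: 5 6 7 8 11 12 13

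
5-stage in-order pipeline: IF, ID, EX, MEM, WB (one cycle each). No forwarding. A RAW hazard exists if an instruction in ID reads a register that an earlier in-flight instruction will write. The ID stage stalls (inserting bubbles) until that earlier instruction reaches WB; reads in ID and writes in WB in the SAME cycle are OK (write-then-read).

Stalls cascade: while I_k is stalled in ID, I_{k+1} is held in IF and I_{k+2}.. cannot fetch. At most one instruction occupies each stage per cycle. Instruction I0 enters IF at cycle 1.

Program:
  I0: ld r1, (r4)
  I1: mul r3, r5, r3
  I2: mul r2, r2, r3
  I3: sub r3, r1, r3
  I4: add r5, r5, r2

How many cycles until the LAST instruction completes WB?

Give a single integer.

I0 ld r1 <- r4: IF@1 ID@2 stall=0 (-) EX@3 MEM@4 WB@5
I1 mul r3 <- r5,r3: IF@2 ID@3 stall=0 (-) EX@4 MEM@5 WB@6
I2 mul r2 <- r2,r3: IF@3 ID@4 stall=2 (RAW on I1.r3 (WB@6)) EX@7 MEM@8 WB@9
I3 sub r3 <- r1,r3: IF@4 ID@7 stall=0 (-) EX@8 MEM@9 WB@10
I4 add r5 <- r5,r2: IF@7 ID@8 stall=1 (RAW on I2.r2 (WB@9)) EX@10 MEM@11 WB@12

Answer: 12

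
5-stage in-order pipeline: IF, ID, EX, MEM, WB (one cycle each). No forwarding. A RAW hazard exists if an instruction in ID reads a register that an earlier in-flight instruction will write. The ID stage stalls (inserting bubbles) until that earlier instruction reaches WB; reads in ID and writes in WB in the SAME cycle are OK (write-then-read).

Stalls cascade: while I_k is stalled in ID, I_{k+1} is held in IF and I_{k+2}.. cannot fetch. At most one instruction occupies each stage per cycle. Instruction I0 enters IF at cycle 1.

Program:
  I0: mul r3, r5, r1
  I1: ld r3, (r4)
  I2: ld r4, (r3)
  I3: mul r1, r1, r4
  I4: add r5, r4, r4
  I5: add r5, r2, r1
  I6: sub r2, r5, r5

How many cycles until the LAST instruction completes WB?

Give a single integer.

I0 mul r3 <- r5,r1: IF@1 ID@2 stall=0 (-) EX@3 MEM@4 WB@5
I1 ld r3 <- r4: IF@2 ID@3 stall=0 (-) EX@4 MEM@5 WB@6
I2 ld r4 <- r3: IF@3 ID@4 stall=2 (RAW on I1.r3 (WB@6)) EX@7 MEM@8 WB@9
I3 mul r1 <- r1,r4: IF@4 ID@7 stall=2 (RAW on I2.r4 (WB@9)) EX@10 MEM@11 WB@12
I4 add r5 <- r4,r4: IF@7 ID@10 stall=0 (-) EX@11 MEM@12 WB@13
I5 add r5 <- r2,r1: IF@10 ID@11 stall=1 (RAW on I3.r1 (WB@12)) EX@13 MEM@14 WB@15
I6 sub r2 <- r5,r5: IF@11 ID@13 stall=2 (RAW on I5.r5 (WB@15)) EX@16 MEM@17 WB@18

Answer: 18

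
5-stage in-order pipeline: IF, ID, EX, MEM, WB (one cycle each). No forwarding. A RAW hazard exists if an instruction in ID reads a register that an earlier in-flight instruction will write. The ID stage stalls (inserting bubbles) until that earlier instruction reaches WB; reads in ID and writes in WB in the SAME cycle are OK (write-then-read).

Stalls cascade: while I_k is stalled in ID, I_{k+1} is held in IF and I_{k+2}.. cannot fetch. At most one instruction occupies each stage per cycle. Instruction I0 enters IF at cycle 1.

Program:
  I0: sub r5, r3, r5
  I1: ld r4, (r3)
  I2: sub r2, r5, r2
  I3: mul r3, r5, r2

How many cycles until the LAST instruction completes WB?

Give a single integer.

Answer: 11

Derivation:
I0 sub r5 <- r3,r5: IF@1 ID@2 stall=0 (-) EX@3 MEM@4 WB@5
I1 ld r4 <- r3: IF@2 ID@3 stall=0 (-) EX@4 MEM@5 WB@6
I2 sub r2 <- r5,r2: IF@3 ID@4 stall=1 (RAW on I0.r5 (WB@5)) EX@6 MEM@7 WB@8
I3 mul r3 <- r5,r2: IF@4 ID@6 stall=2 (RAW on I2.r2 (WB@8)) EX@9 MEM@10 WB@11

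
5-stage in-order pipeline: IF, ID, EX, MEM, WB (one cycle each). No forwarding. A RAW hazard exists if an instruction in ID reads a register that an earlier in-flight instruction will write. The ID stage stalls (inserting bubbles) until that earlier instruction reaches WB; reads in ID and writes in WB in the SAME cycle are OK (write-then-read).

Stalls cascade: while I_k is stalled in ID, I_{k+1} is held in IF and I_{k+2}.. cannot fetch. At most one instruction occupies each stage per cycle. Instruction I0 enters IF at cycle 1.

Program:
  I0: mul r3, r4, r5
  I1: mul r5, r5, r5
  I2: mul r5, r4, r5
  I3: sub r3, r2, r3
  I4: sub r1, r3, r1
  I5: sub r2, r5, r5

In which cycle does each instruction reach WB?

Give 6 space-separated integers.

I0 mul r3 <- r4,r5: IF@1 ID@2 stall=0 (-) EX@3 MEM@4 WB@5
I1 mul r5 <- r5,r5: IF@2 ID@3 stall=0 (-) EX@4 MEM@5 WB@6
I2 mul r5 <- r4,r5: IF@3 ID@4 stall=2 (RAW on I1.r5 (WB@6)) EX@7 MEM@8 WB@9
I3 sub r3 <- r2,r3: IF@4 ID@7 stall=0 (-) EX@8 MEM@9 WB@10
I4 sub r1 <- r3,r1: IF@7 ID@8 stall=2 (RAW on I3.r3 (WB@10)) EX@11 MEM@12 WB@13
I5 sub r2 <- r5,r5: IF@8 ID@11 stall=0 (-) EX@12 MEM@13 WB@14

Answer: 5 6 9 10 13 14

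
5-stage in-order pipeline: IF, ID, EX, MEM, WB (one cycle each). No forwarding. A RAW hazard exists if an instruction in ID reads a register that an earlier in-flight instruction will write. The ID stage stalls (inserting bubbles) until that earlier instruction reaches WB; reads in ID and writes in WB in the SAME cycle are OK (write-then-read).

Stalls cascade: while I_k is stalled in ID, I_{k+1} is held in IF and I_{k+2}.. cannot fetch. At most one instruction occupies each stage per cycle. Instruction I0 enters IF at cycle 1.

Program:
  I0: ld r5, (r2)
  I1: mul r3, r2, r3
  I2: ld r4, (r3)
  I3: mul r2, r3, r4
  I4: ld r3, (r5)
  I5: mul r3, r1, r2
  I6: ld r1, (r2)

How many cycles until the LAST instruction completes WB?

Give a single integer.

I0 ld r5 <- r2: IF@1 ID@2 stall=0 (-) EX@3 MEM@4 WB@5
I1 mul r3 <- r2,r3: IF@2 ID@3 stall=0 (-) EX@4 MEM@5 WB@6
I2 ld r4 <- r3: IF@3 ID@4 stall=2 (RAW on I1.r3 (WB@6)) EX@7 MEM@8 WB@9
I3 mul r2 <- r3,r4: IF@4 ID@7 stall=2 (RAW on I2.r4 (WB@9)) EX@10 MEM@11 WB@12
I4 ld r3 <- r5: IF@7 ID@10 stall=0 (-) EX@11 MEM@12 WB@13
I5 mul r3 <- r1,r2: IF@10 ID@11 stall=1 (RAW on I3.r2 (WB@12)) EX@13 MEM@14 WB@15
I6 ld r1 <- r2: IF@11 ID@13 stall=0 (-) EX@14 MEM@15 WB@16

Answer: 16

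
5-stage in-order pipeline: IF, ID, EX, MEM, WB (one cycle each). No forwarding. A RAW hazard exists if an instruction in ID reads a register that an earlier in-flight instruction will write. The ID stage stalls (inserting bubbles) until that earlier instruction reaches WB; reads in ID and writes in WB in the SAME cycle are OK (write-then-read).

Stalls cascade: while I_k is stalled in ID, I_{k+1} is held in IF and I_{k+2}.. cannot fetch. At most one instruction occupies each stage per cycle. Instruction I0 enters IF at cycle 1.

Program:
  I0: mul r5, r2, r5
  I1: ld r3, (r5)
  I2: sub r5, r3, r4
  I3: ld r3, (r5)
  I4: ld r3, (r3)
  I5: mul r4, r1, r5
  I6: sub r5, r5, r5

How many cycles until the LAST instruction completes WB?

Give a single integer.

I0 mul r5 <- r2,r5: IF@1 ID@2 stall=0 (-) EX@3 MEM@4 WB@5
I1 ld r3 <- r5: IF@2 ID@3 stall=2 (RAW on I0.r5 (WB@5)) EX@6 MEM@7 WB@8
I2 sub r5 <- r3,r4: IF@3 ID@6 stall=2 (RAW on I1.r3 (WB@8)) EX@9 MEM@10 WB@11
I3 ld r3 <- r5: IF@6 ID@9 stall=2 (RAW on I2.r5 (WB@11)) EX@12 MEM@13 WB@14
I4 ld r3 <- r3: IF@9 ID@12 stall=2 (RAW on I3.r3 (WB@14)) EX@15 MEM@16 WB@17
I5 mul r4 <- r1,r5: IF@12 ID@15 stall=0 (-) EX@16 MEM@17 WB@18
I6 sub r5 <- r5,r5: IF@15 ID@16 stall=0 (-) EX@17 MEM@18 WB@19

Answer: 19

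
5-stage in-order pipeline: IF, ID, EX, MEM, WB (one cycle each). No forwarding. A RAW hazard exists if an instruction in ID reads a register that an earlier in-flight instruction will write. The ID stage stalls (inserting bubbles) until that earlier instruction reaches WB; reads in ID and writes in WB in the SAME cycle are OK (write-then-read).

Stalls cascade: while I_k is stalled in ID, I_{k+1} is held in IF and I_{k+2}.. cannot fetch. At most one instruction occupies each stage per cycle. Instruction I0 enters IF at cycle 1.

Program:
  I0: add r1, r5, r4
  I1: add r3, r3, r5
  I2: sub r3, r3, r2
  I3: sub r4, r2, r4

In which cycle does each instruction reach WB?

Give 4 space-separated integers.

Answer: 5 6 9 10

Derivation:
I0 add r1 <- r5,r4: IF@1 ID@2 stall=0 (-) EX@3 MEM@4 WB@5
I1 add r3 <- r3,r5: IF@2 ID@3 stall=0 (-) EX@4 MEM@5 WB@6
I2 sub r3 <- r3,r2: IF@3 ID@4 stall=2 (RAW on I1.r3 (WB@6)) EX@7 MEM@8 WB@9
I3 sub r4 <- r2,r4: IF@4 ID@7 stall=0 (-) EX@8 MEM@9 WB@10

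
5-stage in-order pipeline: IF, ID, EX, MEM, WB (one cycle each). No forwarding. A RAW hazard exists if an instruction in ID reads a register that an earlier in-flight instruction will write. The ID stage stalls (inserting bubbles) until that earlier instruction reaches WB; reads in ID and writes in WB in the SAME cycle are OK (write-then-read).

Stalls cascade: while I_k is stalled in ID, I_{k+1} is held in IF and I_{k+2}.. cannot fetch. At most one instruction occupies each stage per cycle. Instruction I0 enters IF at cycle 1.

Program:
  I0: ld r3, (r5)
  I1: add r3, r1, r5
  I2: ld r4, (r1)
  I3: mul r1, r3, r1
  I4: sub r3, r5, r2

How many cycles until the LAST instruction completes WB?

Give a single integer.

Answer: 10

Derivation:
I0 ld r3 <- r5: IF@1 ID@2 stall=0 (-) EX@3 MEM@4 WB@5
I1 add r3 <- r1,r5: IF@2 ID@3 stall=0 (-) EX@4 MEM@5 WB@6
I2 ld r4 <- r1: IF@3 ID@4 stall=0 (-) EX@5 MEM@6 WB@7
I3 mul r1 <- r3,r1: IF@4 ID@5 stall=1 (RAW on I1.r3 (WB@6)) EX@7 MEM@8 WB@9
I4 sub r3 <- r5,r2: IF@5 ID@7 stall=0 (-) EX@8 MEM@9 WB@10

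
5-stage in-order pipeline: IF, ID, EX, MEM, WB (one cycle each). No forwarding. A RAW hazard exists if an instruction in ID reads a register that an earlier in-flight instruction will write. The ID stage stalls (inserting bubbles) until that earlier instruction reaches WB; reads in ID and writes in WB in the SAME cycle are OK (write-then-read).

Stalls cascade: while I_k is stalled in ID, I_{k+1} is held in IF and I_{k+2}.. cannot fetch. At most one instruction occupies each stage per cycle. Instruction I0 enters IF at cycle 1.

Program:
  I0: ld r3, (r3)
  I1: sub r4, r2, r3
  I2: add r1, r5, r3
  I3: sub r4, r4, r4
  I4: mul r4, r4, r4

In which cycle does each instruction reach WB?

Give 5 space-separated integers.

I0 ld r3 <- r3: IF@1 ID@2 stall=0 (-) EX@3 MEM@4 WB@5
I1 sub r4 <- r2,r3: IF@2 ID@3 stall=2 (RAW on I0.r3 (WB@5)) EX@6 MEM@7 WB@8
I2 add r1 <- r5,r3: IF@3 ID@6 stall=0 (-) EX@7 MEM@8 WB@9
I3 sub r4 <- r4,r4: IF@6 ID@7 stall=1 (RAW on I1.r4 (WB@8)) EX@9 MEM@10 WB@11
I4 mul r4 <- r4,r4: IF@7 ID@9 stall=2 (RAW on I3.r4 (WB@11)) EX@12 MEM@13 WB@14

Answer: 5 8 9 11 14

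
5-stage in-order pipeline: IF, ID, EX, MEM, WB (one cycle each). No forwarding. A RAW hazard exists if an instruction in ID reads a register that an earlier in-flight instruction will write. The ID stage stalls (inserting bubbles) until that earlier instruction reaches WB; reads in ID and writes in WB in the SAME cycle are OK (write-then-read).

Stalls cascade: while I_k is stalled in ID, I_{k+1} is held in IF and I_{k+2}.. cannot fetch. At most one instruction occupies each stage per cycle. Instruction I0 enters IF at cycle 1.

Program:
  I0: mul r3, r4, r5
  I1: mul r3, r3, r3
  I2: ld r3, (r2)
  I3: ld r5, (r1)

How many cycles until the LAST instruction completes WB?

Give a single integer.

I0 mul r3 <- r4,r5: IF@1 ID@2 stall=0 (-) EX@3 MEM@4 WB@5
I1 mul r3 <- r3,r3: IF@2 ID@3 stall=2 (RAW on I0.r3 (WB@5)) EX@6 MEM@7 WB@8
I2 ld r3 <- r2: IF@3 ID@6 stall=0 (-) EX@7 MEM@8 WB@9
I3 ld r5 <- r1: IF@6 ID@7 stall=0 (-) EX@8 MEM@9 WB@10

Answer: 10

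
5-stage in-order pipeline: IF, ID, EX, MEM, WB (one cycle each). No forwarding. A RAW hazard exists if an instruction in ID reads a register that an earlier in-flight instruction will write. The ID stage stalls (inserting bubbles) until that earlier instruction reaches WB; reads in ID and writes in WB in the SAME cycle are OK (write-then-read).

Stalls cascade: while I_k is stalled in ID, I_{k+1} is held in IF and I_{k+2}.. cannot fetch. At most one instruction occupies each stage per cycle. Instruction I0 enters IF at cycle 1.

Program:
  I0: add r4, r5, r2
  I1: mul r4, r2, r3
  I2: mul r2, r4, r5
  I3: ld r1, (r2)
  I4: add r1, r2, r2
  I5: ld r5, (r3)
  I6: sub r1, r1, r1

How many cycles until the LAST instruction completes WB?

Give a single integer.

I0 add r4 <- r5,r2: IF@1 ID@2 stall=0 (-) EX@3 MEM@4 WB@5
I1 mul r4 <- r2,r3: IF@2 ID@3 stall=0 (-) EX@4 MEM@5 WB@6
I2 mul r2 <- r4,r5: IF@3 ID@4 stall=2 (RAW on I1.r4 (WB@6)) EX@7 MEM@8 WB@9
I3 ld r1 <- r2: IF@4 ID@7 stall=2 (RAW on I2.r2 (WB@9)) EX@10 MEM@11 WB@12
I4 add r1 <- r2,r2: IF@7 ID@10 stall=0 (-) EX@11 MEM@12 WB@13
I5 ld r5 <- r3: IF@10 ID@11 stall=0 (-) EX@12 MEM@13 WB@14
I6 sub r1 <- r1,r1: IF@11 ID@12 stall=1 (RAW on I4.r1 (WB@13)) EX@14 MEM@15 WB@16

Answer: 16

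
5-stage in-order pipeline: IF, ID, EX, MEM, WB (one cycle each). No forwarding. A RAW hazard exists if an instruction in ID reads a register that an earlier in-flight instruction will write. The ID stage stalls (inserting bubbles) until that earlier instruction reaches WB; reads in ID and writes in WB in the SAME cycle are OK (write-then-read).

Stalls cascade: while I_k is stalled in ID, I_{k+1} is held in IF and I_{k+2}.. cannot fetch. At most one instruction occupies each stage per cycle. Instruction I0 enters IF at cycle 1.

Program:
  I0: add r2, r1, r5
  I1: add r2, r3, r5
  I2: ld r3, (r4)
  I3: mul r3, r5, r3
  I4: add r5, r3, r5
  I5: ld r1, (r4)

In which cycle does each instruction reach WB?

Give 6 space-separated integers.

I0 add r2 <- r1,r5: IF@1 ID@2 stall=0 (-) EX@3 MEM@4 WB@5
I1 add r2 <- r3,r5: IF@2 ID@3 stall=0 (-) EX@4 MEM@5 WB@6
I2 ld r3 <- r4: IF@3 ID@4 stall=0 (-) EX@5 MEM@6 WB@7
I3 mul r3 <- r5,r3: IF@4 ID@5 stall=2 (RAW on I2.r3 (WB@7)) EX@8 MEM@9 WB@10
I4 add r5 <- r3,r5: IF@5 ID@8 stall=2 (RAW on I3.r3 (WB@10)) EX@11 MEM@12 WB@13
I5 ld r1 <- r4: IF@8 ID@11 stall=0 (-) EX@12 MEM@13 WB@14

Answer: 5 6 7 10 13 14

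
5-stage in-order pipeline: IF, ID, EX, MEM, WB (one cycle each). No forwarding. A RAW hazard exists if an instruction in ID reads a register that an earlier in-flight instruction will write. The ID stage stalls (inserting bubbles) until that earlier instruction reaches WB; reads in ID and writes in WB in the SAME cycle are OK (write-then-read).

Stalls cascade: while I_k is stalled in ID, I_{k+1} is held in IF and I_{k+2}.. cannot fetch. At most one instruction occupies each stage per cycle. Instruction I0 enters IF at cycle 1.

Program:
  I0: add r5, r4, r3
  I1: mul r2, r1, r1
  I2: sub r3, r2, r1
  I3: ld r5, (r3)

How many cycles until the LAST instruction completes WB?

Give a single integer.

I0 add r5 <- r4,r3: IF@1 ID@2 stall=0 (-) EX@3 MEM@4 WB@5
I1 mul r2 <- r1,r1: IF@2 ID@3 stall=0 (-) EX@4 MEM@5 WB@6
I2 sub r3 <- r2,r1: IF@3 ID@4 stall=2 (RAW on I1.r2 (WB@6)) EX@7 MEM@8 WB@9
I3 ld r5 <- r3: IF@4 ID@7 stall=2 (RAW on I2.r3 (WB@9)) EX@10 MEM@11 WB@12

Answer: 12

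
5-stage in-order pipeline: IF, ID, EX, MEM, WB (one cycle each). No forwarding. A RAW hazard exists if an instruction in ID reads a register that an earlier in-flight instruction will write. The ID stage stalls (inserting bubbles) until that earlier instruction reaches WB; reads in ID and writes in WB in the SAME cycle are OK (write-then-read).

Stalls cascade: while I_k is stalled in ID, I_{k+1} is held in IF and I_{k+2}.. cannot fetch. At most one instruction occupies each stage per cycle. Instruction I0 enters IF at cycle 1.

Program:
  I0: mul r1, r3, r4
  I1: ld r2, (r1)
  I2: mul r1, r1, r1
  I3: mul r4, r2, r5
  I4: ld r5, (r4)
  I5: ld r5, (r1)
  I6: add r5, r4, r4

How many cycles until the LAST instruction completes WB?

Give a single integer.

I0 mul r1 <- r3,r4: IF@1 ID@2 stall=0 (-) EX@3 MEM@4 WB@5
I1 ld r2 <- r1: IF@2 ID@3 stall=2 (RAW on I0.r1 (WB@5)) EX@6 MEM@7 WB@8
I2 mul r1 <- r1,r1: IF@3 ID@6 stall=0 (-) EX@7 MEM@8 WB@9
I3 mul r4 <- r2,r5: IF@6 ID@7 stall=1 (RAW on I1.r2 (WB@8)) EX@9 MEM@10 WB@11
I4 ld r5 <- r4: IF@7 ID@9 stall=2 (RAW on I3.r4 (WB@11)) EX@12 MEM@13 WB@14
I5 ld r5 <- r1: IF@9 ID@12 stall=0 (-) EX@13 MEM@14 WB@15
I6 add r5 <- r4,r4: IF@12 ID@13 stall=0 (-) EX@14 MEM@15 WB@16

Answer: 16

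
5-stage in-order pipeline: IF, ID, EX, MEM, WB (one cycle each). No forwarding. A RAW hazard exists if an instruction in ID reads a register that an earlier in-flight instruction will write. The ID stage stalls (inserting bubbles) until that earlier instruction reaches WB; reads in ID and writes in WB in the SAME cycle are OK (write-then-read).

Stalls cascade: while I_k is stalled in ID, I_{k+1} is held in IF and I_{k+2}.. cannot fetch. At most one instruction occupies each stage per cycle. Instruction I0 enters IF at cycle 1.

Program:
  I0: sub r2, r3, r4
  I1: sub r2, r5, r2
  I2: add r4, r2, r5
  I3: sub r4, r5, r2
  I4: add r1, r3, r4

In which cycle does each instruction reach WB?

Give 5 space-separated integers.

I0 sub r2 <- r3,r4: IF@1 ID@2 stall=0 (-) EX@3 MEM@4 WB@5
I1 sub r2 <- r5,r2: IF@2 ID@3 stall=2 (RAW on I0.r2 (WB@5)) EX@6 MEM@7 WB@8
I2 add r4 <- r2,r5: IF@3 ID@6 stall=2 (RAW on I1.r2 (WB@8)) EX@9 MEM@10 WB@11
I3 sub r4 <- r5,r2: IF@6 ID@9 stall=0 (-) EX@10 MEM@11 WB@12
I4 add r1 <- r3,r4: IF@9 ID@10 stall=2 (RAW on I3.r4 (WB@12)) EX@13 MEM@14 WB@15

Answer: 5 8 11 12 15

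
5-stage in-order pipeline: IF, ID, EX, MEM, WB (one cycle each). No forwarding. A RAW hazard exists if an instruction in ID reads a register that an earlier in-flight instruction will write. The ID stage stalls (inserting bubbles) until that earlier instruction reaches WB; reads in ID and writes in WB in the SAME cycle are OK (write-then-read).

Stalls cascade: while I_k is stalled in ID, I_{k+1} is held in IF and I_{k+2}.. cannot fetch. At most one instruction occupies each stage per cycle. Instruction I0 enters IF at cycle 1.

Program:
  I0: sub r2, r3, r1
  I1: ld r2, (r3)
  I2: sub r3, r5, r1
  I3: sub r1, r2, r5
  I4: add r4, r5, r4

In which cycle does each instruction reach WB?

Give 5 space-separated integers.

Answer: 5 6 7 9 10

Derivation:
I0 sub r2 <- r3,r1: IF@1 ID@2 stall=0 (-) EX@3 MEM@4 WB@5
I1 ld r2 <- r3: IF@2 ID@3 stall=0 (-) EX@4 MEM@5 WB@6
I2 sub r3 <- r5,r1: IF@3 ID@4 stall=0 (-) EX@5 MEM@6 WB@7
I3 sub r1 <- r2,r5: IF@4 ID@5 stall=1 (RAW on I1.r2 (WB@6)) EX@7 MEM@8 WB@9
I4 add r4 <- r5,r4: IF@5 ID@7 stall=0 (-) EX@8 MEM@9 WB@10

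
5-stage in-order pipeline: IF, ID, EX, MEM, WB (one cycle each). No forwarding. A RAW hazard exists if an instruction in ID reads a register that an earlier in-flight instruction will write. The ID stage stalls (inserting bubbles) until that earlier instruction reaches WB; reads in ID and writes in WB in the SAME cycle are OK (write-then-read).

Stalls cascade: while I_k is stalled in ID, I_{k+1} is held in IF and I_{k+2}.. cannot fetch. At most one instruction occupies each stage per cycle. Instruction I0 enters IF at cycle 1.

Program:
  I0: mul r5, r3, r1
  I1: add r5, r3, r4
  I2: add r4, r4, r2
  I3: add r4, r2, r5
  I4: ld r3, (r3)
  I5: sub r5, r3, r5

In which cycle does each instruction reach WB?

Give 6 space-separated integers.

Answer: 5 6 7 9 10 13

Derivation:
I0 mul r5 <- r3,r1: IF@1 ID@2 stall=0 (-) EX@3 MEM@4 WB@5
I1 add r5 <- r3,r4: IF@2 ID@3 stall=0 (-) EX@4 MEM@5 WB@6
I2 add r4 <- r4,r2: IF@3 ID@4 stall=0 (-) EX@5 MEM@6 WB@7
I3 add r4 <- r2,r5: IF@4 ID@5 stall=1 (RAW on I1.r5 (WB@6)) EX@7 MEM@8 WB@9
I4 ld r3 <- r3: IF@5 ID@7 stall=0 (-) EX@8 MEM@9 WB@10
I5 sub r5 <- r3,r5: IF@7 ID@8 stall=2 (RAW on I4.r3 (WB@10)) EX@11 MEM@12 WB@13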